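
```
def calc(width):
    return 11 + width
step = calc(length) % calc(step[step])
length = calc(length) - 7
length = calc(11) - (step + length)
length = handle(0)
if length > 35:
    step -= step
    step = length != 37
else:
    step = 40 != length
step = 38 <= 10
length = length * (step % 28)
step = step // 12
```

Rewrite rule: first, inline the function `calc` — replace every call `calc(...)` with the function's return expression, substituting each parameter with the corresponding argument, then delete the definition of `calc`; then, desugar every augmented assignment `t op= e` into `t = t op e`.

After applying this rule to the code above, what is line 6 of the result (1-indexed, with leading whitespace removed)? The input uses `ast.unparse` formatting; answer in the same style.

step = step - step

Transformed code:
step = (11 + length) % (11 + step[step])
length = 11 + length - 7
length = 11 + 11 - (step + length)
length = handle(0)
if length > 35:
    step = step - step
    step = length != 37
else:
    step = 40 != length
step = 38 <= 10
length = length * (step % 28)
step = step // 12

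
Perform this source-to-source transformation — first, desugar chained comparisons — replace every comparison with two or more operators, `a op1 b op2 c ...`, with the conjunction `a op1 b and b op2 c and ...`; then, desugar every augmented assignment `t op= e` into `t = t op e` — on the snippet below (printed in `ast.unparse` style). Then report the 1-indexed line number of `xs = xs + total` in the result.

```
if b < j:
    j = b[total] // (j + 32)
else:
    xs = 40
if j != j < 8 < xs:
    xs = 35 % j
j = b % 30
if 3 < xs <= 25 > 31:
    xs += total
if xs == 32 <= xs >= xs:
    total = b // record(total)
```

9

Transformed code:
if b < j:
    j = b[total] // (j + 32)
else:
    xs = 40
if j != j and j < 8 and (8 < xs):
    xs = 35 % j
j = b % 30
if 3 < xs and xs <= 25 and (25 > 31):
    xs = xs + total
if xs == 32 and 32 <= xs and (xs >= xs):
    total = b // record(total)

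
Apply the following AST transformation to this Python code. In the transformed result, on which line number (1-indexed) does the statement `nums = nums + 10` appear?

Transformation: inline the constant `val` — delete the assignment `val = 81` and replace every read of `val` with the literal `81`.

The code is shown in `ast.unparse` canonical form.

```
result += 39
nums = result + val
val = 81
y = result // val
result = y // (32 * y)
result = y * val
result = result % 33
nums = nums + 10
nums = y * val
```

7

Transformed code:
result += 39
nums = result + 81
y = result // 81
result = y // (32 * y)
result = y * 81
result = result % 33
nums = nums + 10
nums = y * 81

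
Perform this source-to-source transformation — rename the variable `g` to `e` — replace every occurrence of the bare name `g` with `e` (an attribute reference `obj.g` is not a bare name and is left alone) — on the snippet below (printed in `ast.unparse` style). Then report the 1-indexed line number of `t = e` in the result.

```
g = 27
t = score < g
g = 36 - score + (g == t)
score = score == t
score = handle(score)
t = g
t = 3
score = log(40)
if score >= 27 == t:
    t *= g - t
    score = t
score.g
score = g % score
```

Transformed code:
e = 27
t = score < e
e = 36 - score + (e == t)
score = score == t
score = handle(score)
t = e
t = 3
score = log(40)
if score >= 27 == t:
    t *= e - t
    score = t
score.g
score = e % score

6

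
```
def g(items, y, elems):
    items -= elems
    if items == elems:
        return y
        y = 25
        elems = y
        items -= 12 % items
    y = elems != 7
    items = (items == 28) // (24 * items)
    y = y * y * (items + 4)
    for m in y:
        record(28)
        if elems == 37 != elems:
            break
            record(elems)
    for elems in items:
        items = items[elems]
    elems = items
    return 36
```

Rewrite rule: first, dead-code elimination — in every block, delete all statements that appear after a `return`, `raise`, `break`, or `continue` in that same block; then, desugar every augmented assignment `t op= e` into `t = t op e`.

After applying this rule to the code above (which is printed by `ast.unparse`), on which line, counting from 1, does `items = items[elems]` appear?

13

Transformed code:
def g(items, y, elems):
    items = items - elems
    if items == elems:
        return y
    y = elems != 7
    items = (items == 28) // (24 * items)
    y = y * y * (items + 4)
    for m in y:
        record(28)
        if elems == 37 != elems:
            break
    for elems in items:
        items = items[elems]
    elems = items
    return 36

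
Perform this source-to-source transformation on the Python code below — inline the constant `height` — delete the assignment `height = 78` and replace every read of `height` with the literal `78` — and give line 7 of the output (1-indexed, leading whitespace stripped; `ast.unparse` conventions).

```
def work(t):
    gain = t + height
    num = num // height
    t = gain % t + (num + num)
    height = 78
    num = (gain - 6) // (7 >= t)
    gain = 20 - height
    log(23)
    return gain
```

log(23)

Transformed code:
def work(t):
    gain = t + 78
    num = num // 78
    t = gain % t + (num + num)
    num = (gain - 6) // (7 >= t)
    gain = 20 - 78
    log(23)
    return gain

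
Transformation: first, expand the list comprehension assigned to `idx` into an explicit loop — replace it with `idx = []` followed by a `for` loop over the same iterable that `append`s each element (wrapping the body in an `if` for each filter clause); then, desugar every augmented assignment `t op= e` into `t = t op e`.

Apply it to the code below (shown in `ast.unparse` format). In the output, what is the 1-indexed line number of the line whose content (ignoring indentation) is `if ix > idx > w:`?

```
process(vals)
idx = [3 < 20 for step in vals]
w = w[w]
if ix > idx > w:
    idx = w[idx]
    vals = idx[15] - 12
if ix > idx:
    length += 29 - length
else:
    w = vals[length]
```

Transformed code:
process(vals)
idx = []
for step in vals:
    idx.append(3 < 20)
w = w[w]
if ix > idx > w:
    idx = w[idx]
    vals = idx[15] - 12
if ix > idx:
    length = length + (29 - length)
else:
    w = vals[length]

6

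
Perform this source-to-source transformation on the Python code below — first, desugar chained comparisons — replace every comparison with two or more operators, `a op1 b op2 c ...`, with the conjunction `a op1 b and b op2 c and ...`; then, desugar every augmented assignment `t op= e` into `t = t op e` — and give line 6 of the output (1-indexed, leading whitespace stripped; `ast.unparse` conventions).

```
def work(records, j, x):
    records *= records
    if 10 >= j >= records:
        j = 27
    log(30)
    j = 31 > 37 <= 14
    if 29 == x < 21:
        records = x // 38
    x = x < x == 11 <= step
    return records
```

Transformed code:
def work(records, j, x):
    records = records * records
    if 10 >= j and j >= records:
        j = 27
    log(30)
    j = 31 > 37 and 37 <= 14
    if 29 == x and x < 21:
        records = x // 38
    x = x < x and x == 11 and (11 <= step)
    return records

j = 31 > 37 and 37 <= 14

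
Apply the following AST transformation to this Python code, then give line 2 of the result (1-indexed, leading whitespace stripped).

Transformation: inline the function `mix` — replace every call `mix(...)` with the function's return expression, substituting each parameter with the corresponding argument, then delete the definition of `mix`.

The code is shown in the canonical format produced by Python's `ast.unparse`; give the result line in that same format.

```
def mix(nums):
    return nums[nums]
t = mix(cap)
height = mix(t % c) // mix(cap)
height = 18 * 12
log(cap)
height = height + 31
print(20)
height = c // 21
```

height = (t % c)[t % c] // cap[cap]

Transformed code:
t = cap[cap]
height = (t % c)[t % c] // cap[cap]
height = 18 * 12
log(cap)
height = height + 31
print(20)
height = c // 21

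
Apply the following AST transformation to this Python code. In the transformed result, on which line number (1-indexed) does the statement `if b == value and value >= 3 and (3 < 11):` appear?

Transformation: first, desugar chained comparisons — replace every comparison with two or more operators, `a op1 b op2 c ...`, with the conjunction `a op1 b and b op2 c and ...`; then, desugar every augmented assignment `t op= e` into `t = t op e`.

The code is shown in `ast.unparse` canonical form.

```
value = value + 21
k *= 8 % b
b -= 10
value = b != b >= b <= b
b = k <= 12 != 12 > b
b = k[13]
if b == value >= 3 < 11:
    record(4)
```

Transformed code:
value = value + 21
k = k * (8 % b)
b = b - 10
value = b != b and b >= b and (b <= b)
b = k <= 12 and 12 != 12 and (12 > b)
b = k[13]
if b == value and value >= 3 and (3 < 11):
    record(4)

7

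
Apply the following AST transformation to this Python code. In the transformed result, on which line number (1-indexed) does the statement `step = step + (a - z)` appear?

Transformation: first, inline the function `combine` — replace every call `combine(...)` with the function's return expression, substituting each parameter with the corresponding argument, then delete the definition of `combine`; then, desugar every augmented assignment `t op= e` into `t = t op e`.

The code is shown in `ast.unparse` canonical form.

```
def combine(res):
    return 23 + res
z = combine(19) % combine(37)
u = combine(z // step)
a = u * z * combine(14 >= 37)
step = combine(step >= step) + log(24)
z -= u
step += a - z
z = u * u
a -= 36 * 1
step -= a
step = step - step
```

6

Transformed code:
z = (23 + 19) % (23 + 37)
u = 23 + z // step
a = u * z * (23 + (14 >= 37))
step = 23 + (step >= step) + log(24)
z = z - u
step = step + (a - z)
z = u * u
a = a - 36 * 1
step = step - a
step = step - step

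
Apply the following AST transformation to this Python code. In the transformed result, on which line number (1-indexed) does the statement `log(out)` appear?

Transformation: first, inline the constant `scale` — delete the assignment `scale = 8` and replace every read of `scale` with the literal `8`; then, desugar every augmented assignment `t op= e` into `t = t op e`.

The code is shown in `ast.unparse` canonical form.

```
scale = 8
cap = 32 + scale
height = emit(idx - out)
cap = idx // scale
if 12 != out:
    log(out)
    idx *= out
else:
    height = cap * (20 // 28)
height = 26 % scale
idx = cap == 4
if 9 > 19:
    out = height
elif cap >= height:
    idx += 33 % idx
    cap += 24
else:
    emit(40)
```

5

Transformed code:
cap = 32 + 8
height = emit(idx - out)
cap = idx // 8
if 12 != out:
    log(out)
    idx = idx * out
else:
    height = cap * (20 // 28)
height = 26 % 8
idx = cap == 4
if 9 > 19:
    out = height
elif cap >= height:
    idx = idx + 33 % idx
    cap = cap + 24
else:
    emit(40)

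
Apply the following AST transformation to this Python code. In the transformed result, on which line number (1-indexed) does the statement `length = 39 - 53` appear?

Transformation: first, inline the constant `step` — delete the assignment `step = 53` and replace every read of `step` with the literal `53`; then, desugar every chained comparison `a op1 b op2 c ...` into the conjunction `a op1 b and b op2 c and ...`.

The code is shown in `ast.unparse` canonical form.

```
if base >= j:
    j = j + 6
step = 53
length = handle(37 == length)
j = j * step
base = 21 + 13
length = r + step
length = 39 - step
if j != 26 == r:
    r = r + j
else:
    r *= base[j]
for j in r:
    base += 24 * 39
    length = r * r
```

Transformed code:
if base >= j:
    j = j + 6
length = handle(37 == length)
j = j * 53
base = 21 + 13
length = r + 53
length = 39 - 53
if j != 26 and 26 == r:
    r = r + j
else:
    r *= base[j]
for j in r:
    base += 24 * 39
    length = r * r

7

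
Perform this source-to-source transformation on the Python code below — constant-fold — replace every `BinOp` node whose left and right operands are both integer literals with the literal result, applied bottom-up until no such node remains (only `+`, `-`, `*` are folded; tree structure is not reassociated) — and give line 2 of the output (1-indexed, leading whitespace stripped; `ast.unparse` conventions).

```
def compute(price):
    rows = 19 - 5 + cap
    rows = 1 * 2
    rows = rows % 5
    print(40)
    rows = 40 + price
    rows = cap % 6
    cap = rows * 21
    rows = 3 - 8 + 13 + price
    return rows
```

rows = 14 + cap

Transformed code:
def compute(price):
    rows = 14 + cap
    rows = 2
    rows = rows % 5
    print(40)
    rows = 40 + price
    rows = cap % 6
    cap = rows * 21
    rows = 8 + price
    return rows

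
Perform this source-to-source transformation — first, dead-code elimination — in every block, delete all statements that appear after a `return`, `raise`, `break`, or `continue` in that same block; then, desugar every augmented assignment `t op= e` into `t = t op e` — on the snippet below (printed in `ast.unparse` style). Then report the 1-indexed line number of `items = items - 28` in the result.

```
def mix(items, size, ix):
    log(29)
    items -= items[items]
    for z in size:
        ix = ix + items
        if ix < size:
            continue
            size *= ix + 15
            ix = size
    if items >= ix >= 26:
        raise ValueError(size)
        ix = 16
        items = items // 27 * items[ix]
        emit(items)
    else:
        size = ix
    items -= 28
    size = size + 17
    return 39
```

Transformed code:
def mix(items, size, ix):
    log(29)
    items = items - items[items]
    for z in size:
        ix = ix + items
        if ix < size:
            continue
    if items >= ix >= 26:
        raise ValueError(size)
    else:
        size = ix
    items = items - 28
    size = size + 17
    return 39

12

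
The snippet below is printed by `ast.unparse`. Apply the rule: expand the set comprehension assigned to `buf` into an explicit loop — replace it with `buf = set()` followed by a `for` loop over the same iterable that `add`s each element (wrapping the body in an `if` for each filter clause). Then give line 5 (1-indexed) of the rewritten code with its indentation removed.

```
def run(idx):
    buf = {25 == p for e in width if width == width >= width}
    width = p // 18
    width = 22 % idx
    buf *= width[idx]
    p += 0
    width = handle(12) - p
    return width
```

Transformed code:
def run(idx):
    buf = set()
    for e in width:
        if width == width >= width:
            buf.add(25 == p)
    width = p // 18
    width = 22 % idx
    buf *= width[idx]
    p += 0
    width = handle(12) - p
    return width

buf.add(25 == p)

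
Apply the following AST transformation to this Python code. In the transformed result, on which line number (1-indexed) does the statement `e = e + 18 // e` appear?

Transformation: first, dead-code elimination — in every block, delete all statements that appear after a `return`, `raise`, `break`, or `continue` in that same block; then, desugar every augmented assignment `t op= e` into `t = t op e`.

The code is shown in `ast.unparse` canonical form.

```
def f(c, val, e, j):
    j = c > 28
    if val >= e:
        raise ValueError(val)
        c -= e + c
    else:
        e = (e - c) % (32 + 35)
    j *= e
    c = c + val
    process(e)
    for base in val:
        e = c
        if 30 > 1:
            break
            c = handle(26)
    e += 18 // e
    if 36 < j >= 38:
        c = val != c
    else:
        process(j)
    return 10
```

Transformed code:
def f(c, val, e, j):
    j = c > 28
    if val >= e:
        raise ValueError(val)
    else:
        e = (e - c) % (32 + 35)
    j = j * e
    c = c + val
    process(e)
    for base in val:
        e = c
        if 30 > 1:
            break
    e = e + 18 // e
    if 36 < j >= 38:
        c = val != c
    else:
        process(j)
    return 10

14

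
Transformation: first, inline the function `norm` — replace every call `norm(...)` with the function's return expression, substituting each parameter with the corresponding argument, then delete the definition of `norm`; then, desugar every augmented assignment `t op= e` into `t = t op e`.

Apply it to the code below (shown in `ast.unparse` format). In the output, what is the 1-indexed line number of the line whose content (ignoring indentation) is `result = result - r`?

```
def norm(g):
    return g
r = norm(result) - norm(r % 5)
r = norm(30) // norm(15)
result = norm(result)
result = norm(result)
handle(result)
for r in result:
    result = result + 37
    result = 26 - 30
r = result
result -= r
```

Transformed code:
r = result - r % 5
r = 30 // 15
result = result
result = result
handle(result)
for r in result:
    result = result + 37
    result = 26 - 30
r = result
result = result - r

10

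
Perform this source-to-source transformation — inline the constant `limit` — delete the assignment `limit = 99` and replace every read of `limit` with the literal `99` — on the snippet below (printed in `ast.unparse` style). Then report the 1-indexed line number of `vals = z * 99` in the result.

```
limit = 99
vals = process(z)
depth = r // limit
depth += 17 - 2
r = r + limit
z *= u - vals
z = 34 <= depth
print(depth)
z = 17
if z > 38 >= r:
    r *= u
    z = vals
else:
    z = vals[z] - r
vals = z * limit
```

14

Transformed code:
vals = process(z)
depth = r // 99
depth += 17 - 2
r = r + 99
z *= u - vals
z = 34 <= depth
print(depth)
z = 17
if z > 38 >= r:
    r *= u
    z = vals
else:
    z = vals[z] - r
vals = z * 99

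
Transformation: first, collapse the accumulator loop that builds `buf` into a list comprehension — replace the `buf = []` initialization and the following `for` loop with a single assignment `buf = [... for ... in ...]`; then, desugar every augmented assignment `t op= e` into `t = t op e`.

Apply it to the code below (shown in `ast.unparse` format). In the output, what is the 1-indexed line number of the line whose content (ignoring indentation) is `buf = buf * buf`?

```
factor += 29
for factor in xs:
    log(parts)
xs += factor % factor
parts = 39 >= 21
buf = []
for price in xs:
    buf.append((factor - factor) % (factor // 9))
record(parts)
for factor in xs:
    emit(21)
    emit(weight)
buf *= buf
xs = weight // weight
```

11

Transformed code:
factor = factor + 29
for factor in xs:
    log(parts)
xs = xs + factor % factor
parts = 39 >= 21
buf = [(factor - factor) % (factor // 9) for price in xs]
record(parts)
for factor in xs:
    emit(21)
    emit(weight)
buf = buf * buf
xs = weight // weight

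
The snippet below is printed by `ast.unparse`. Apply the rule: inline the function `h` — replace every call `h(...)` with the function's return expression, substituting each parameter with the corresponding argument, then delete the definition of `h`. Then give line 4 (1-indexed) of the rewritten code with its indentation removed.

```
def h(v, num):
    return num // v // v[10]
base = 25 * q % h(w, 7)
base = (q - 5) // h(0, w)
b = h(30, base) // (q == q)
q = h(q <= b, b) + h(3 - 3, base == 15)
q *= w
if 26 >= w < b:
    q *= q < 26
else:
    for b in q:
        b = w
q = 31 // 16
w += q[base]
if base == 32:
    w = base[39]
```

Transformed code:
base = 25 * q % (7 // w // w[10])
base = (q - 5) // (w // 0 // 0[10])
b = base // 30 // 30[10] // (q == q)
q = b // (q <= b) // (q <= b)[10] + (base == 15) // (3 - 3) // (3 - 3)[10]
q *= w
if 26 >= w < b:
    q *= q < 26
else:
    for b in q:
        b = w
q = 31 // 16
w += q[base]
if base == 32:
    w = base[39]

q = b // (q <= b) // (q <= b)[10] + (base == 15) // (3 - 3) // (3 - 3)[10]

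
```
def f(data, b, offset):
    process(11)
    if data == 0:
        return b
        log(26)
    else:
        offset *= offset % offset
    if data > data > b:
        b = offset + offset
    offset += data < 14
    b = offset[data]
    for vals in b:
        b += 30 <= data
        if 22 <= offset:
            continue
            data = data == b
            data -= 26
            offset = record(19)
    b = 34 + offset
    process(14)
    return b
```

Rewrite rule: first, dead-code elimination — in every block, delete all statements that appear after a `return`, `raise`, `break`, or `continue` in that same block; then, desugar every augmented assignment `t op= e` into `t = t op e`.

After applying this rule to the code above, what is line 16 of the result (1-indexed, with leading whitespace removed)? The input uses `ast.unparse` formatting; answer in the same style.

process(14)

Transformed code:
def f(data, b, offset):
    process(11)
    if data == 0:
        return b
    else:
        offset = offset * (offset % offset)
    if data > data > b:
        b = offset + offset
    offset = offset + (data < 14)
    b = offset[data]
    for vals in b:
        b = b + (30 <= data)
        if 22 <= offset:
            continue
    b = 34 + offset
    process(14)
    return b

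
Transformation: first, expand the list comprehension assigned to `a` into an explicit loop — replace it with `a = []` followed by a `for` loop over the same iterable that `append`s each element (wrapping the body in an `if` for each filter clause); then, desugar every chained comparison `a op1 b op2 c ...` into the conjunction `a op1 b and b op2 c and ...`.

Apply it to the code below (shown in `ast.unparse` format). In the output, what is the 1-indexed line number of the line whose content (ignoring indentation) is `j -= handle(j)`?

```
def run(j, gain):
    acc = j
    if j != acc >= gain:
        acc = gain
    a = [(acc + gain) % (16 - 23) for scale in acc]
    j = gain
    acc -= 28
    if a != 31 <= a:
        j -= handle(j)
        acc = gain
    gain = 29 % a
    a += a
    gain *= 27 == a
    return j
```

Transformed code:
def run(j, gain):
    acc = j
    if j != acc and acc >= gain:
        acc = gain
    a = []
    for scale in acc:
        a.append((acc + gain) % (16 - 23))
    j = gain
    acc -= 28
    if a != 31 and 31 <= a:
        j -= handle(j)
        acc = gain
    gain = 29 % a
    a += a
    gain *= 27 == a
    return j

11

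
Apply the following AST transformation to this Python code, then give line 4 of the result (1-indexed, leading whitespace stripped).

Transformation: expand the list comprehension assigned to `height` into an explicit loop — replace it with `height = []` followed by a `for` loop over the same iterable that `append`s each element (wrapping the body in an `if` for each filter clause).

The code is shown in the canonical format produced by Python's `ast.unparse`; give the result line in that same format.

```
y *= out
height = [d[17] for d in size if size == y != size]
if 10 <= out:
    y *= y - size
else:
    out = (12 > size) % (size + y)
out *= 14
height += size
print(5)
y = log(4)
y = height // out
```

Transformed code:
y *= out
height = []
for d in size:
    if size == y != size:
        height.append(d[17])
if 10 <= out:
    y *= y - size
else:
    out = (12 > size) % (size + y)
out *= 14
height += size
print(5)
y = log(4)
y = height // out

if size == y != size:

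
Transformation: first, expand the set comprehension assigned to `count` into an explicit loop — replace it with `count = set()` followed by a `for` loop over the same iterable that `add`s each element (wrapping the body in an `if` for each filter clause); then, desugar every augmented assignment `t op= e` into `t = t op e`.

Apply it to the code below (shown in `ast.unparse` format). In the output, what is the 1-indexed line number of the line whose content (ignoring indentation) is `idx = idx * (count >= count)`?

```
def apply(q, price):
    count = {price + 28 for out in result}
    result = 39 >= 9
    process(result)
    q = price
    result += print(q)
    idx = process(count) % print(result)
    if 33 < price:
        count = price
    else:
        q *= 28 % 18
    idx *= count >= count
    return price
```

14

Transformed code:
def apply(q, price):
    count = set()
    for out in result:
        count.add(price + 28)
    result = 39 >= 9
    process(result)
    q = price
    result = result + print(q)
    idx = process(count) % print(result)
    if 33 < price:
        count = price
    else:
        q = q * (28 % 18)
    idx = idx * (count >= count)
    return price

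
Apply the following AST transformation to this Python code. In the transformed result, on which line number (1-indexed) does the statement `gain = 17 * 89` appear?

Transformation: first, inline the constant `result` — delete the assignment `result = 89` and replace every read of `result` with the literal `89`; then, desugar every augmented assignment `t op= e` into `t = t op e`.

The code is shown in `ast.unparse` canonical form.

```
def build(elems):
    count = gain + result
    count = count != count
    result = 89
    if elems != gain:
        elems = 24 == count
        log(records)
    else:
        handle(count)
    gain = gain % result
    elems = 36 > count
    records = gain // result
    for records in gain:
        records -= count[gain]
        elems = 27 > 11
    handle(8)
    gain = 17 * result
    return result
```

Transformed code:
def build(elems):
    count = gain + 89
    count = count != count
    if elems != gain:
        elems = 24 == count
        log(records)
    else:
        handle(count)
    gain = gain % 89
    elems = 36 > count
    records = gain // 89
    for records in gain:
        records = records - count[gain]
        elems = 27 > 11
    handle(8)
    gain = 17 * 89
    return 89

16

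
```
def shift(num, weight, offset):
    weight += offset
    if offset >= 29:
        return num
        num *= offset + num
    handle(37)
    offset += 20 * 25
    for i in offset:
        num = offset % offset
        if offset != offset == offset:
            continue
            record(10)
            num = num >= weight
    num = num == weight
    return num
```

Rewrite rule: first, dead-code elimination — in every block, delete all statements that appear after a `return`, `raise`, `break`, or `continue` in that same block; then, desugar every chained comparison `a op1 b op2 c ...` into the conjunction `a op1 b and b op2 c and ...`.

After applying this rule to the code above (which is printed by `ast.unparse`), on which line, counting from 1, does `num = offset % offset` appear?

8

Transformed code:
def shift(num, weight, offset):
    weight += offset
    if offset >= 29:
        return num
    handle(37)
    offset += 20 * 25
    for i in offset:
        num = offset % offset
        if offset != offset and offset == offset:
            continue
    num = num == weight
    return num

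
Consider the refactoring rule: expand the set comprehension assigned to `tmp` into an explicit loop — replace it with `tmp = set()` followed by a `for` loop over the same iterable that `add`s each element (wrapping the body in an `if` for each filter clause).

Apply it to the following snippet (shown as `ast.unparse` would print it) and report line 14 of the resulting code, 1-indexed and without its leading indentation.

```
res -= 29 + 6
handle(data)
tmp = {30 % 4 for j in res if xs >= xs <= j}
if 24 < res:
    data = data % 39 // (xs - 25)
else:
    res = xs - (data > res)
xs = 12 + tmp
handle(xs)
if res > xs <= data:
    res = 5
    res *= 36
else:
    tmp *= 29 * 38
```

res = 5

Transformed code:
res -= 29 + 6
handle(data)
tmp = set()
for j in res:
    if xs >= xs <= j:
        tmp.add(30 % 4)
if 24 < res:
    data = data % 39 // (xs - 25)
else:
    res = xs - (data > res)
xs = 12 + tmp
handle(xs)
if res > xs <= data:
    res = 5
    res *= 36
else:
    tmp *= 29 * 38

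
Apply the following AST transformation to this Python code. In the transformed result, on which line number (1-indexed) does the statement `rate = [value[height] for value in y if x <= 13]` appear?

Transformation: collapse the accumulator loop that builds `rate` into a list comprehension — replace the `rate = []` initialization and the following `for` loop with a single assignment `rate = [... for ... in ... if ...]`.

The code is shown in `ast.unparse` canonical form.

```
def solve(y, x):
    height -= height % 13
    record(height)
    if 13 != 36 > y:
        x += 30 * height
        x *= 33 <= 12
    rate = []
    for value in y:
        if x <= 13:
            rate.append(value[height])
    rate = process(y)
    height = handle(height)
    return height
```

7

Transformed code:
def solve(y, x):
    height -= height % 13
    record(height)
    if 13 != 36 > y:
        x += 30 * height
        x *= 33 <= 12
    rate = [value[height] for value in y if x <= 13]
    rate = process(y)
    height = handle(height)
    return height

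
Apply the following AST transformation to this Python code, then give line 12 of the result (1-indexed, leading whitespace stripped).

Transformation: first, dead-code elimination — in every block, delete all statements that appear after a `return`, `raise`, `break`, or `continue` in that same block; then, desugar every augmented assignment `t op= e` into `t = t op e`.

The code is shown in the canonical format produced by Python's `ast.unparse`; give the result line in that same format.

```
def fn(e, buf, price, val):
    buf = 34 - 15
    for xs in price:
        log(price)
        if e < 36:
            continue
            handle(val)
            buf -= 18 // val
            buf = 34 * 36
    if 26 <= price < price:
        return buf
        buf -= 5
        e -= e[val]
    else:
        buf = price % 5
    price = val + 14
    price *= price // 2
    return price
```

price = price * (price // 2)

Transformed code:
def fn(e, buf, price, val):
    buf = 34 - 15
    for xs in price:
        log(price)
        if e < 36:
            continue
    if 26 <= price < price:
        return buf
    else:
        buf = price % 5
    price = val + 14
    price = price * (price // 2)
    return price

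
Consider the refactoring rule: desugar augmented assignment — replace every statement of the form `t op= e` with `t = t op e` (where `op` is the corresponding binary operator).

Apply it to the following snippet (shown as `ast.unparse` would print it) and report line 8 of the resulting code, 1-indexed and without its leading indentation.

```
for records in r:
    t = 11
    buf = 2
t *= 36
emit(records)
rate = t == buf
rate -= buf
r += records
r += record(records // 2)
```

Transformed code:
for records in r:
    t = 11
    buf = 2
t = t * 36
emit(records)
rate = t == buf
rate = rate - buf
r = r + records
r = r + record(records // 2)

r = r + records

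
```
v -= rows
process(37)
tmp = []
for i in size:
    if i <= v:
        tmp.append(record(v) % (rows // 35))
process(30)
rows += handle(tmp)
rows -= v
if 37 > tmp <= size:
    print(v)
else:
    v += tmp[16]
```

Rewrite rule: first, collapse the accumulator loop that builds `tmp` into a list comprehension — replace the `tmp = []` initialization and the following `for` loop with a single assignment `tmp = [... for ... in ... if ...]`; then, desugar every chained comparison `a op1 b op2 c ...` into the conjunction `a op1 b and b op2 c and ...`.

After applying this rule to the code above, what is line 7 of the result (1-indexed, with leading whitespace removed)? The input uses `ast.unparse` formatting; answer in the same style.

if 37 > tmp and tmp <= size:

Transformed code:
v -= rows
process(37)
tmp = [record(v) % (rows // 35) for i in size if i <= v]
process(30)
rows += handle(tmp)
rows -= v
if 37 > tmp and tmp <= size:
    print(v)
else:
    v += tmp[16]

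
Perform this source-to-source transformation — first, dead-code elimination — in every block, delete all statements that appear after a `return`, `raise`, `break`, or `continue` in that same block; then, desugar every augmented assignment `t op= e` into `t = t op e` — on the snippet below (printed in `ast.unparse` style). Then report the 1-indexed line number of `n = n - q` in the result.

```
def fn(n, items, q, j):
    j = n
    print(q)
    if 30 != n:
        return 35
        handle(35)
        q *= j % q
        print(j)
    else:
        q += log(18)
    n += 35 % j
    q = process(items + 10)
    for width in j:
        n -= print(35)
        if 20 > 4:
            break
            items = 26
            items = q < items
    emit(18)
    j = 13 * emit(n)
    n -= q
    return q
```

Transformed code:
def fn(n, items, q, j):
    j = n
    print(q)
    if 30 != n:
        return 35
    else:
        q = q + log(18)
    n = n + 35 % j
    q = process(items + 10)
    for width in j:
        n = n - print(35)
        if 20 > 4:
            break
    emit(18)
    j = 13 * emit(n)
    n = n - q
    return q

16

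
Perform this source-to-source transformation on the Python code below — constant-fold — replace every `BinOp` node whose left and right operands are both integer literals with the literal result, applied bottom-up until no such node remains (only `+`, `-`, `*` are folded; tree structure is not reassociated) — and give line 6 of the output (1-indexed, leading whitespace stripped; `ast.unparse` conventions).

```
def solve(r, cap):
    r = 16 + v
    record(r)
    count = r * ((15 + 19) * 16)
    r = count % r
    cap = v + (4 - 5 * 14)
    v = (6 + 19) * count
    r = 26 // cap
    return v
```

Transformed code:
def solve(r, cap):
    r = 16 + v
    record(r)
    count = r * 544
    r = count % r
    cap = v + -66
    v = 25 * count
    r = 26 // cap
    return v

cap = v + -66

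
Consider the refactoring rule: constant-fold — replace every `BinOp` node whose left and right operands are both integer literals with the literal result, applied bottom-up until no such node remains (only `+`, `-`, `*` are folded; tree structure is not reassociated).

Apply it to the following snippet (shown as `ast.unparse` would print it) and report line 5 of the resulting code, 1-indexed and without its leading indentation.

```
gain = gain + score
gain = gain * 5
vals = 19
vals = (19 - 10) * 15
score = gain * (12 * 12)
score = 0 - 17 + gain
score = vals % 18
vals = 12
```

score = gain * 144

Transformed code:
gain = gain + score
gain = gain * 5
vals = 19
vals = 135
score = gain * 144
score = -17 + gain
score = vals % 18
vals = 12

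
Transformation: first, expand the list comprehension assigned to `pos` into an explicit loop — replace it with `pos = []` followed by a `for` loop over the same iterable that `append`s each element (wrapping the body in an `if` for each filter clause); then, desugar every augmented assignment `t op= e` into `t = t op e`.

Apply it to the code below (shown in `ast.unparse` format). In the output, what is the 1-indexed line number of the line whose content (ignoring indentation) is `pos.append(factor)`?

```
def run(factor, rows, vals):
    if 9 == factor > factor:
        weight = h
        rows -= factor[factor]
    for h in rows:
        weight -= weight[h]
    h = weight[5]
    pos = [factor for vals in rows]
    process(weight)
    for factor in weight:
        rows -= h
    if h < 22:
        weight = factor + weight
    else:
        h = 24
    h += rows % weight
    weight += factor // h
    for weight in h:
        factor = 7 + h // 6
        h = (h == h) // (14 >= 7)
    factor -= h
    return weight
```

10

Transformed code:
def run(factor, rows, vals):
    if 9 == factor > factor:
        weight = h
        rows = rows - factor[factor]
    for h in rows:
        weight = weight - weight[h]
    h = weight[5]
    pos = []
    for vals in rows:
        pos.append(factor)
    process(weight)
    for factor in weight:
        rows = rows - h
    if h < 22:
        weight = factor + weight
    else:
        h = 24
    h = h + rows % weight
    weight = weight + factor // h
    for weight in h:
        factor = 7 + h // 6
        h = (h == h) // (14 >= 7)
    factor = factor - h
    return weight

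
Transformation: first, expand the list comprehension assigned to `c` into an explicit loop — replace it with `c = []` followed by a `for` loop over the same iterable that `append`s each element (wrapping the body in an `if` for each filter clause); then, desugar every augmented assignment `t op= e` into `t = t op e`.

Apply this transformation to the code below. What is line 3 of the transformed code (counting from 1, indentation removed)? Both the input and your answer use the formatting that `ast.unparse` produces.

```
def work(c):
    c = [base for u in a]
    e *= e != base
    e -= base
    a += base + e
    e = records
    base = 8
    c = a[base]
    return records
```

for u in a:

Transformed code:
def work(c):
    c = []
    for u in a:
        c.append(base)
    e = e * (e != base)
    e = e - base
    a = a + (base + e)
    e = records
    base = 8
    c = a[base]
    return records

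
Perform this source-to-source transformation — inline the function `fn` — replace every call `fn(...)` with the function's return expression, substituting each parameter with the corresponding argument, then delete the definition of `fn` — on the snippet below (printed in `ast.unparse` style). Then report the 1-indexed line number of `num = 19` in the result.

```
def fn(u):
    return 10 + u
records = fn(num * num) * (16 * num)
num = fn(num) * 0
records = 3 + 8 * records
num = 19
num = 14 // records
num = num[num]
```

4

Transformed code:
records = (10 + num * num) * (16 * num)
num = (10 + num) * 0
records = 3 + 8 * records
num = 19
num = 14 // records
num = num[num]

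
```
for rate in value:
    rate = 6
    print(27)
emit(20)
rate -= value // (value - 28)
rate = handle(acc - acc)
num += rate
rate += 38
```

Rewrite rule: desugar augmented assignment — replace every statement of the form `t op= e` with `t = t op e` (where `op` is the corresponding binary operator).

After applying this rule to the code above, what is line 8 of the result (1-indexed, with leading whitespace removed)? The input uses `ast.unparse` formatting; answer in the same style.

rate = rate + 38

Transformed code:
for rate in value:
    rate = 6
    print(27)
emit(20)
rate = rate - value // (value - 28)
rate = handle(acc - acc)
num = num + rate
rate = rate + 38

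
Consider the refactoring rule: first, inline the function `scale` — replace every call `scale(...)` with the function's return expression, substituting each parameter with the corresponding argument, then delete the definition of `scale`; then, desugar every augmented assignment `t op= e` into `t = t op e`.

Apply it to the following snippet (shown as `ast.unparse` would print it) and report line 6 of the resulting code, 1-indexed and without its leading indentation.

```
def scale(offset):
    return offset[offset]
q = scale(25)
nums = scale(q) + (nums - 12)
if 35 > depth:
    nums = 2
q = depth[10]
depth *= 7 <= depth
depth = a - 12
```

depth = depth * (7 <= depth)

Transformed code:
q = 25[25]
nums = q[q] + (nums - 12)
if 35 > depth:
    nums = 2
q = depth[10]
depth = depth * (7 <= depth)
depth = a - 12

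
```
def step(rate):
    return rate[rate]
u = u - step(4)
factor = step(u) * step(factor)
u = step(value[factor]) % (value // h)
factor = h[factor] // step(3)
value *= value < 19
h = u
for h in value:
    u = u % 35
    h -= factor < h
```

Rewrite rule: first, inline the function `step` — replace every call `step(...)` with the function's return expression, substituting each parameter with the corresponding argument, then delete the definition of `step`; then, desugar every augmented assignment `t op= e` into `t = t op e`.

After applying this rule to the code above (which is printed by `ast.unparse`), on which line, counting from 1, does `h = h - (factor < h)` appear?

9

Transformed code:
u = u - 4[4]
factor = u[u] * factor[factor]
u = value[factor][value[factor]] % (value // h)
factor = h[factor] // 3[3]
value = value * (value < 19)
h = u
for h in value:
    u = u % 35
    h = h - (factor < h)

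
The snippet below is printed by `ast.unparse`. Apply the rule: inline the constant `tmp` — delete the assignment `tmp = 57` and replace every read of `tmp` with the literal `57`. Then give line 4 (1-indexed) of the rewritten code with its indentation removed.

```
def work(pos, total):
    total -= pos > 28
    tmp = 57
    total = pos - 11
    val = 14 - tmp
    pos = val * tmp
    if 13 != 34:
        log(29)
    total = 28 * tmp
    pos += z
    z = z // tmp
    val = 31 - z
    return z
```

val = 14 - 57

Transformed code:
def work(pos, total):
    total -= pos > 28
    total = pos - 11
    val = 14 - 57
    pos = val * 57
    if 13 != 34:
        log(29)
    total = 28 * 57
    pos += z
    z = z // 57
    val = 31 - z
    return z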